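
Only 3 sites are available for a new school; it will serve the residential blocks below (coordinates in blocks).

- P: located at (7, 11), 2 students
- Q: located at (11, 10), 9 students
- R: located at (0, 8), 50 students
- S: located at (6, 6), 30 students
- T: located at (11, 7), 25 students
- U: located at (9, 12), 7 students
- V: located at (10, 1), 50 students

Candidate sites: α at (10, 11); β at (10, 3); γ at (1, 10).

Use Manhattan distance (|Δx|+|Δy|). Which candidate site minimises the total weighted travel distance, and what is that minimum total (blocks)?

Total weighted distance at each candidate:
  α (10, 11): total = 1583
  β (10, 3): total = 1349
  γ (1, 10): total = 1819
Minimum is at β with total 1349 blocks.

β, total 1349 blocks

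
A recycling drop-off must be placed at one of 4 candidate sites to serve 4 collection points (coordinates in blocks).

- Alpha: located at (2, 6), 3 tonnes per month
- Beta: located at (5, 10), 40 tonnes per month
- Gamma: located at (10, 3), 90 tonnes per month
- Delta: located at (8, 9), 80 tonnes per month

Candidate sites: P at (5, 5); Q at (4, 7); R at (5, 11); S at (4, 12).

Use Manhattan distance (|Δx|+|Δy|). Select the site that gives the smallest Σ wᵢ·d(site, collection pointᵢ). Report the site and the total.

Total weighted distance at each candidate:
  P (5, 5): total = 1402
  Q (4, 7): total = 1549
  R (5, 11): total = 1634
  S (4, 12): total = 2054
Minimum is at P with total 1402 blocks.

P, total 1402 blocks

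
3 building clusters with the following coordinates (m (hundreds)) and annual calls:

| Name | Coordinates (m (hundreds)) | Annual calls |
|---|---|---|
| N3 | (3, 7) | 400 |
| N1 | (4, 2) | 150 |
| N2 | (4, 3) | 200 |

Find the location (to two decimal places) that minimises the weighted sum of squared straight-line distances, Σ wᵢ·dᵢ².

The minimiser of Σwᵢ‖p−pᵢ‖² is the weighted centroid p* = (Σwᵢpᵢ)/(Σwᵢ).
Σwᵢ = 750.
Σwᵢxᵢ = 400·3 + 150·4 + 200·4 = 2600.
Σwᵢyᵢ = 400·7 + 150·2 + 200·3 = 3700.
x* = 2600/750 = 3.47, y* = 3700/750 = 4.93.

(3.47, 4.93)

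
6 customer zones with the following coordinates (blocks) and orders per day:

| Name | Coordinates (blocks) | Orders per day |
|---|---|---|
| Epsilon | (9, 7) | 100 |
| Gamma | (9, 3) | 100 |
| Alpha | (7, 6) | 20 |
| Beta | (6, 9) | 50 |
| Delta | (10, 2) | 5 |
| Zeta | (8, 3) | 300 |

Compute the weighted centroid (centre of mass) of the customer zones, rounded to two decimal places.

(8.16, 4.31)

The minimiser of Σwᵢ‖p−pᵢ‖² is the weighted centroid p* = (Σwᵢpᵢ)/(Σwᵢ).
Σwᵢ = 575.
Σwᵢxᵢ = 100·9 + 100·9 + 20·7 + 50·6 + 5·10 + 300·8 = 4690.
Σwᵢyᵢ = 100·7 + 100·3 + 20·6 + 50·9 + 5·2 + 300·3 = 2480.
x* = 4690/575 = 8.16, y* = 2480/575 = 4.31.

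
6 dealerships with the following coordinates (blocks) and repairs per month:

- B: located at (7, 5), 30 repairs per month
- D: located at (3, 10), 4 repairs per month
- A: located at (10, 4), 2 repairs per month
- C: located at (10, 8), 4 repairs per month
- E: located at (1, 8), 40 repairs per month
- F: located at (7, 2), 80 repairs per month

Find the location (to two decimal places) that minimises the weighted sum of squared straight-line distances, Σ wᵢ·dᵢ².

(5.51, 4.44)

The minimiser of Σwᵢ‖p−pᵢ‖² is the weighted centroid p* = (Σwᵢpᵢ)/(Σwᵢ).
Σwᵢ = 160.
Σwᵢxᵢ = 30·7 + 4·3 + 2·10 + 4·10 + 40·1 + 80·7 = 882.
Σwᵢyᵢ = 30·5 + 4·10 + 2·4 + 4·8 + 40·8 + 80·2 = 710.
x* = 882/160 = 5.51, y* = 710/160 = 4.44.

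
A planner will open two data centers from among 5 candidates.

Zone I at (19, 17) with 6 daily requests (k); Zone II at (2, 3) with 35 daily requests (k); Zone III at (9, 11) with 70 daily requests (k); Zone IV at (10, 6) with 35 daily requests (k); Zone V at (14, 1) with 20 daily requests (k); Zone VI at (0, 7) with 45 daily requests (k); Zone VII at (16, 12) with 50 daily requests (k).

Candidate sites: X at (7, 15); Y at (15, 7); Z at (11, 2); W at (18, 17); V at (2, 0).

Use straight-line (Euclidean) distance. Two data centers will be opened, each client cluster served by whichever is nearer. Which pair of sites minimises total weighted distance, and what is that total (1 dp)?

{Y, V}, total 1557.1

Evaluate every pair (each demand assigned to the nearer of the two):
  {Y, V}: total = 1557.1
  {X, Z}: total = 1863.2
  {X, V}: total = 1865.9
  {X, Y}: total = 1866.1
  {Y, Z}: total = 1892.6
  {Z, V}: total = 1946.5
  {Z, W}: total = 1988.9
  {W, V}: total = 2055.9
  {X, W}: total = 2166.8
  {Y, W}: total = 2216.9
Best pair: {Y, V} with total 1557.1.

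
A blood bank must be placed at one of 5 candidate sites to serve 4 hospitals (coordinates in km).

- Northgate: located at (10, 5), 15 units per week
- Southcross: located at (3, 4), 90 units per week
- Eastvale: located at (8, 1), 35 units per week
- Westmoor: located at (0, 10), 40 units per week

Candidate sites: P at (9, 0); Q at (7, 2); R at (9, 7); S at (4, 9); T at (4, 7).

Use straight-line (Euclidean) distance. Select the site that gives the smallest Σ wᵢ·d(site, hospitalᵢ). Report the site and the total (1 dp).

T, total 831.9 km

Total weighted distance at each candidate:
  P (9, 0): total = 1313.1
  Q (7, 2): total = 940.8
  R (9, 7): total = 1229.6
  S (4, 9): total = 1045.1
  T (4, 7): total = 831.9
Minimum is at T with total 831.9 km.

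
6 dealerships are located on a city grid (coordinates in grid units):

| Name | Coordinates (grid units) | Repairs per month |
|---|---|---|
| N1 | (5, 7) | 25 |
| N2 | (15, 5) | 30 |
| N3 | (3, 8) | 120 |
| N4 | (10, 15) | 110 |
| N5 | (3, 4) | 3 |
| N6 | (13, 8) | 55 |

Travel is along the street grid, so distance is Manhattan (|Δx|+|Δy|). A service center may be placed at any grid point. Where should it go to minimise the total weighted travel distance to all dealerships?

Manhattan distance separates: Σwᵢ(|x−xᵢ|+|y−yᵢ|) = Σwᵢ|x−xᵢ| + Σwᵢ|y−yᵢ|, so x and y are optimised independently as 1-D weighted medians.
Total weight W = 343; half = 171.5.
x-coordinate, sorted with cumulative weight:
  x=3 (N3, w=120) cum 120
  x=3 (N5, w=3) cum 123
  x=5 (N1, w=25) cum 148
  x=10 (N4, w=110) cum 258  ← median
  x=13 (N6, w=55) cum 313
  x=15 (N2, w=30) cum 343
⇒ x* = 10
y-coordinate, sorted with cumulative weight:
  y=4 (N5, w=3) cum 3
  y=5 (N2, w=30) cum 33
  y=7 (N1, w=25) cum 58
  y=8 (N3, w=120) cum 178  ← median
  y=8 (N6, w=55) cum 233
  y=15 (N4, w=110) cum 343
⇒ y* = 8

(10, 8)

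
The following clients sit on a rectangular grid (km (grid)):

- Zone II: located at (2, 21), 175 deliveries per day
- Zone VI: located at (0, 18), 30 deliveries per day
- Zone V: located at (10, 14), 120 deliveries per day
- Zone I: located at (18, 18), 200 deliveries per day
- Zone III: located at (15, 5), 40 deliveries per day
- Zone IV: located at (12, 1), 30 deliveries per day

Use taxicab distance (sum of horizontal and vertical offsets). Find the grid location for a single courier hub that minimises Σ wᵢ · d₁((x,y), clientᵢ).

Manhattan distance separates: Σwᵢ(|x−xᵢ|+|y−yᵢ|) = Σwᵢ|x−xᵢ| + Σwᵢ|y−yᵢ|, so x and y are optimised independently as 1-D weighted medians.
Total weight W = 595; half = 297.5.
x-coordinate, sorted with cumulative weight:
  x=0 (Zone VI, w=30) cum 30
  x=2 (Zone II, w=175) cum 205
  x=10 (Zone V, w=120) cum 325  ← median
  x=12 (Zone IV, w=30) cum 355
  x=15 (Zone III, w=40) cum 395
  x=18 (Zone I, w=200) cum 595
⇒ x* = 10
y-coordinate, sorted with cumulative weight:
  y=1 (Zone IV, w=30) cum 30
  y=5 (Zone III, w=40) cum 70
  y=14 (Zone V, w=120) cum 190
  y=18 (Zone VI, w=30) cum 220
  y=18 (Zone I, w=200) cum 420  ← median
  y=21 (Zone II, w=175) cum 595
⇒ y* = 18

(10, 18)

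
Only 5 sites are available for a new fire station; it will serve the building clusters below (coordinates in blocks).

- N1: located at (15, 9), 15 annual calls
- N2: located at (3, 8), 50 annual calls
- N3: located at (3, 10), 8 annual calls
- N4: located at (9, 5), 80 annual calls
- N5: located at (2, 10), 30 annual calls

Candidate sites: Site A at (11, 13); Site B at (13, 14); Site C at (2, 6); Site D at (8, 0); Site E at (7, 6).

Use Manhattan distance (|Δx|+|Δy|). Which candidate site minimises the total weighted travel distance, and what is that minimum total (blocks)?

Total weighted distance at each candidate:
  Site A (11, 13): total = 2018
  Site B (13, 14): total = 2507
  Site C (2, 6): total = 1190
  Site D (8, 0): total = 1970
  Site E (7, 6): total = 1039
Minimum is at Site E with total 1039 blocks.

Site E, total 1039 blocks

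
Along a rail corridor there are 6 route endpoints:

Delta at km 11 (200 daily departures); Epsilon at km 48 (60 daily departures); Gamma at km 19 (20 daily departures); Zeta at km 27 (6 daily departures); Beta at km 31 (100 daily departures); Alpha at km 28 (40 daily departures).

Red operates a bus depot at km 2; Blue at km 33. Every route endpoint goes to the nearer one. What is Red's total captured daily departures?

200

The indifferent point is the midpoint (2+33)/2 = 17.5; route endpoints left of it (closer to Red at 2) go to Red, those right go to Blue.
  Delta at 11 (w=200) → Red
  Gamma at 19 (w=20) → Blue
  Zeta at 27 (w=6) → Blue
  Alpha at 28 (w=40) → Blue
  Beta at 31 (w=100) → Blue
  Epsilon at 48 (w=60) → Blue
Red captures 200; Blue captures 226.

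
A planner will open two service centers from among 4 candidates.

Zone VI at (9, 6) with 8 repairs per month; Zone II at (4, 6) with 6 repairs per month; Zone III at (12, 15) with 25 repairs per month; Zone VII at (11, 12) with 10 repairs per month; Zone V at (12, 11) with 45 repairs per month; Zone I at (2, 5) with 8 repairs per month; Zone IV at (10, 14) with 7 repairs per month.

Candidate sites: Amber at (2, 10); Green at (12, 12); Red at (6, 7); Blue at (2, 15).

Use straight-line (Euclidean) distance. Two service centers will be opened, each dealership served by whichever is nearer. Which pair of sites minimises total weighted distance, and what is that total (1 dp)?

Evaluate every pair (each demand assigned to the nearer of the two):
  {Green, Red}: total = 224.3
  {Amber, Green}: total = 270.3
  {Green, Blue}: total = 338.8
  {Amber, Red}: total = 776.1
  {Red, Blue}: total = 776.1
  {Amber, Blue}: total = 982.2
Best pair: {Green, Red} with total 224.3.

{Green, Red}, total 224.3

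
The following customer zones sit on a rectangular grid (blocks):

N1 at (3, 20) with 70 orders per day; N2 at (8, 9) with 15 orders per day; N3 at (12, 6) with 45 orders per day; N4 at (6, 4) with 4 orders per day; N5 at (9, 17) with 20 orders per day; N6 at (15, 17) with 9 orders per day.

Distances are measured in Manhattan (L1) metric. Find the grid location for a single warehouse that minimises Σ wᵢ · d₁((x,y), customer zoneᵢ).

(8, 17)

Manhattan distance separates: Σwᵢ(|x−xᵢ|+|y−yᵢ|) = Σwᵢ|x−xᵢ| + Σwᵢ|y−yᵢ|, so x and y are optimised independently as 1-D weighted medians.
Total weight W = 163; half = 81.5.
x-coordinate, sorted with cumulative weight:
  x=3 (N1, w=70) cum 70
  x=6 (N4, w=4) cum 74
  x=8 (N2, w=15) cum 89  ← median
  x=9 (N5, w=20) cum 109
  x=12 (N3, w=45) cum 154
  x=15 (N6, w=9) cum 163
⇒ x* = 8
y-coordinate, sorted with cumulative weight:
  y=4 (N4, w=4) cum 4
  y=6 (N3, w=45) cum 49
  y=9 (N2, w=15) cum 64
  y=17 (N5, w=20) cum 84  ← median
  y=17 (N6, w=9) cum 93
  y=20 (N1, w=70) cum 163
⇒ y* = 17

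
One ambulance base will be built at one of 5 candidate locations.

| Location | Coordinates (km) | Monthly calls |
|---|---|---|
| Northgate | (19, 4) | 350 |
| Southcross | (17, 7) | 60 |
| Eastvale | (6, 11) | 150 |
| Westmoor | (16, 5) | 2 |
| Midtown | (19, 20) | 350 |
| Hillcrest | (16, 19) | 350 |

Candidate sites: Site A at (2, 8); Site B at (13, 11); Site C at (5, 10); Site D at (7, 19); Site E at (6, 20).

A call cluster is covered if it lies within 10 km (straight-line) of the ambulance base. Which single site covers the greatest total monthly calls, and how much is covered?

Site B, covering 912

Coverage radius r = 10 km; a point is covered iff (Δx)²+(Δy)² ≤ 10² = 100.
  Site A (2, 8): covers {Eastvale} → 150
  Site B (13, 11): covers {Northgate, Southcross, Eastvale, Westmoor, Hillcrest} → 912
  Site C (5, 10): covers {Eastvale} → 150
  Site D (7, 19): covers {Eastvale, Hillcrest} → 500
  Site E (6, 20): covers {Eastvale} → 150
Maximum coverage at Site B: 912 monthly calls.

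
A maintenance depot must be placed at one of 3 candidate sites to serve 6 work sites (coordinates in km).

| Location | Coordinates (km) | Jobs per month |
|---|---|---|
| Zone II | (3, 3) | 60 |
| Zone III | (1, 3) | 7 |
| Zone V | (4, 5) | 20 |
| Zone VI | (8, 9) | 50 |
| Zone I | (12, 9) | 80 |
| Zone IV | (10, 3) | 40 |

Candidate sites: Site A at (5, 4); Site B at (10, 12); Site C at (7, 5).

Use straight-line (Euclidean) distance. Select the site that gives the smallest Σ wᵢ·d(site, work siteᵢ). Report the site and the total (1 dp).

Total weighted distance at each candidate:
  Site A (5, 4): total = 1375.0
  Site B (10, 12): total = 1786.3
  Site C (7, 5): total = 1235.2
Minimum is at Site C with total 1235.2 km.

Site C, total 1235.2 km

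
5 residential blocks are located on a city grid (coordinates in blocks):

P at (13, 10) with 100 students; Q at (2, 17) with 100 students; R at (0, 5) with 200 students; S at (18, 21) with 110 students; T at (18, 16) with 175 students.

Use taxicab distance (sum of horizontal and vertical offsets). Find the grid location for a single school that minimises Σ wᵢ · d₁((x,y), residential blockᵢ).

Manhattan distance separates: Σwᵢ(|x−xᵢ|+|y−yᵢ|) = Σwᵢ|x−xᵢ| + Σwᵢ|y−yᵢ|, so x and y are optimised independently as 1-D weighted medians.
Total weight W = 685; half = 342.5.
x-coordinate, sorted with cumulative weight:
  x=0 (R, w=200) cum 200
  x=2 (Q, w=100) cum 300
  x=13 (P, w=100) cum 400  ← median
  x=18 (S, w=110) cum 510
  x=18 (T, w=175) cum 685
⇒ x* = 13
y-coordinate, sorted with cumulative weight:
  y=5 (R, w=200) cum 200
  y=10 (P, w=100) cum 300
  y=16 (T, w=175) cum 475  ← median
  y=17 (Q, w=100) cum 575
  y=21 (S, w=110) cum 685
⇒ y* = 16

(13, 16)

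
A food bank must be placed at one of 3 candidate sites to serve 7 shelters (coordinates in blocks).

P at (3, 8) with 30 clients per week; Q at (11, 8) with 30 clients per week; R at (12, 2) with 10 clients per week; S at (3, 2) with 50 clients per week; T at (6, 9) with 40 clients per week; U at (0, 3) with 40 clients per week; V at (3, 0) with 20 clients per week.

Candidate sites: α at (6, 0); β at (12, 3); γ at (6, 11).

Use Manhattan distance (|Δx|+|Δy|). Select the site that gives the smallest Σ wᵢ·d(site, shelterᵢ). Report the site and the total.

Total weighted distance at each candidate:
  α (6, 0): total = 1830
  β (12, 3): total = 2310
  γ (6, 11): total = 2090
Minimum is at α with total 1830 blocks.

α, total 1830 blocks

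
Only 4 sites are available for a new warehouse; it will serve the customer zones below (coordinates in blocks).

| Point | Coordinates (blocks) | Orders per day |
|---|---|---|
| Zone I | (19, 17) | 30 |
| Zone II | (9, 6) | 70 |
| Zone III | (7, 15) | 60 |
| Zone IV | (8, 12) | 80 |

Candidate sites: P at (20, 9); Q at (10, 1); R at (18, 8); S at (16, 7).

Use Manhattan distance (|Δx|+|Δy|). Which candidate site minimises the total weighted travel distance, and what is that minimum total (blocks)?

S, total 3010 blocks

Total weighted distance at each candidate:
  P (20, 9): total = 3590
  Q (10, 1): total = 3230
  R (18, 8): total = 3270
  S (16, 7): total = 3010
Minimum is at S with total 3010 blocks.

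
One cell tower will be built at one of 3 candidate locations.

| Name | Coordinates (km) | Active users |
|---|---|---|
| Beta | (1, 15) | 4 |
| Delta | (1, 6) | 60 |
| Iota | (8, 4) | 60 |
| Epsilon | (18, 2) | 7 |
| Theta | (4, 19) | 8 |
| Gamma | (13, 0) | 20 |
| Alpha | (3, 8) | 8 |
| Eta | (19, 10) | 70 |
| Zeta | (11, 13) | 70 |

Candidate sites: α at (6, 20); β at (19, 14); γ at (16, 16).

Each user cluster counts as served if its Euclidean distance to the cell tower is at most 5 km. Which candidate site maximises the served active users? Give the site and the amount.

Coverage radius r = 5 km; a point is covered iff (Δx)²+(Δy)² ≤ 5² = 25.
  α (6, 20): covers {Theta} → 8
  β (19, 14): covers {Eta} → 70
  γ (16, 16): covers {none} → 0
Maximum coverage at β: 70 active users.

β, covering 70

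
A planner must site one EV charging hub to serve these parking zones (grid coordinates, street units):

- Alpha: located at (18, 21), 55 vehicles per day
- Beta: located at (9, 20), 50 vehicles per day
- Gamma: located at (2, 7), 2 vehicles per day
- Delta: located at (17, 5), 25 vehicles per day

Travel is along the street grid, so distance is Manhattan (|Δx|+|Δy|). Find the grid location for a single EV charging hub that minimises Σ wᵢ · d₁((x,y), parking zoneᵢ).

(17, 20)

Manhattan distance separates: Σwᵢ(|x−xᵢ|+|y−yᵢ|) = Σwᵢ|x−xᵢ| + Σwᵢ|y−yᵢ|, so x and y are optimised independently as 1-D weighted medians.
Total weight W = 132; half = 66.
x-coordinate, sorted with cumulative weight:
  x=2 (Gamma, w=2) cum 2
  x=9 (Beta, w=50) cum 52
  x=17 (Delta, w=25) cum 77  ← median
  x=18 (Alpha, w=55) cum 132
⇒ x* = 17
y-coordinate, sorted with cumulative weight:
  y=5 (Delta, w=25) cum 25
  y=7 (Gamma, w=2) cum 27
  y=20 (Beta, w=50) cum 77  ← median
  y=21 (Alpha, w=55) cum 132
⇒ y* = 20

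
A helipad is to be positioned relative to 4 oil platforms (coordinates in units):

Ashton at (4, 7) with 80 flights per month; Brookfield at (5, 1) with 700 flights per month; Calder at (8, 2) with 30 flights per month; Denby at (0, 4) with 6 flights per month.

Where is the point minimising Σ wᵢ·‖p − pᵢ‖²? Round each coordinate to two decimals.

(4.98, 1.65)

The minimiser of Σwᵢ‖p−pᵢ‖² is the weighted centroid p* = (Σwᵢpᵢ)/(Σwᵢ).
Σwᵢ = 816.
Σwᵢxᵢ = 80·4 + 700·5 + 30·8 + 6·0 = 4060.
Σwᵢyᵢ = 80·7 + 700·1 + 30·2 + 6·4 = 1344.
x* = 4060/816 = 4.98, y* = 1344/816 = 1.65.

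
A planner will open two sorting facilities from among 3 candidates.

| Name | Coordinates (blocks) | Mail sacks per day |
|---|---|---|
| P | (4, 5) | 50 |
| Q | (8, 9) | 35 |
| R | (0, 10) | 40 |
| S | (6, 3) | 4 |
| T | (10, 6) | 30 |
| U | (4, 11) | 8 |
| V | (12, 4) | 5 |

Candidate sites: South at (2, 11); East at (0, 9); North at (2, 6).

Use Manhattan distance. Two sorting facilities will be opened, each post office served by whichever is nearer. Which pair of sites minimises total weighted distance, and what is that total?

{East, North}, total 846

Evaluate every pair (each demand assigned to the nearer of the two):
  {East, North}: total = 846
  {South, North}: total = 894
  {South, East}: total = 1259
Best pair: {East, North} with total 846.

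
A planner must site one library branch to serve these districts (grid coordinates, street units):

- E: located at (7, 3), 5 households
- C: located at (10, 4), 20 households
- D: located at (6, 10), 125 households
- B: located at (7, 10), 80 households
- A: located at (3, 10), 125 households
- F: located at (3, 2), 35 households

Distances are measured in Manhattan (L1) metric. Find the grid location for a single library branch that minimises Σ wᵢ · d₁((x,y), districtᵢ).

Manhattan distance separates: Σwᵢ(|x−xᵢ|+|y−yᵢ|) = Σwᵢ|x−xᵢ| + Σwᵢ|y−yᵢ|, so x and y are optimised independently as 1-D weighted medians.
Total weight W = 390; half = 195.
x-coordinate, sorted with cumulative weight:
  x=3 (A, w=125) cum 125
  x=3 (F, w=35) cum 160
  x=6 (D, w=125) cum 285  ← median
  x=7 (E, w=5) cum 290
  x=7 (B, w=80) cum 370
  x=10 (C, w=20) cum 390
⇒ x* = 6
y-coordinate, sorted with cumulative weight:
  y=2 (F, w=35) cum 35
  y=3 (E, w=5) cum 40
  y=4 (C, w=20) cum 60
  y=10 (D, w=125) cum 185
  y=10 (B, w=80) cum 265  ← median
  y=10 (A, w=125) cum 390
⇒ y* = 10

(6, 10)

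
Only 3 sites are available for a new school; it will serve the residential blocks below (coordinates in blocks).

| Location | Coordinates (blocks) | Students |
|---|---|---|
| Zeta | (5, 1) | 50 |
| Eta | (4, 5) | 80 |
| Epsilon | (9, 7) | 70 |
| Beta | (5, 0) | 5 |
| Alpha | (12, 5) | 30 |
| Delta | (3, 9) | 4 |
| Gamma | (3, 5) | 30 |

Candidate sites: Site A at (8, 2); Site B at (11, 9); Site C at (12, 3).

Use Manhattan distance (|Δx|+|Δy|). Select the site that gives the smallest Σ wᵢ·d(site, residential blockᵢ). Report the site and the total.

Total weighted distance at each candidate:
  Site A (8, 2): total = 1703
  Site B (11, 9): total = 2477
  Site C (12, 3): total = 2240
Minimum is at Site A with total 1703 blocks.

Site A, total 1703 blocks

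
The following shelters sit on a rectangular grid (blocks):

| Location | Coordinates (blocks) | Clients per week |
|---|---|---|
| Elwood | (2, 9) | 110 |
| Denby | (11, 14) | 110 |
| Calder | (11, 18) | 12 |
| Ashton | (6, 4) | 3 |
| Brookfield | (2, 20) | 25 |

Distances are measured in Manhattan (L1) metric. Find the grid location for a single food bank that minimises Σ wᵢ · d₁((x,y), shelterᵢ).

(2, 14)

Manhattan distance separates: Σwᵢ(|x−xᵢ|+|y−yᵢ|) = Σwᵢ|x−xᵢ| + Σwᵢ|y−yᵢ|, so x and y are optimised independently as 1-D weighted medians.
Total weight W = 260; half = 130.
x-coordinate, sorted with cumulative weight:
  x=2 (Elwood, w=110) cum 110
  x=2 (Brookfield, w=25) cum 135  ← median
  x=6 (Ashton, w=3) cum 138
  x=11 (Denby, w=110) cum 248
  x=11 (Calder, w=12) cum 260
⇒ x* = 2
y-coordinate, sorted with cumulative weight:
  y=4 (Ashton, w=3) cum 3
  y=9 (Elwood, w=110) cum 113
  y=14 (Denby, w=110) cum 223  ← median
  y=18 (Calder, w=12) cum 235
  y=20 (Brookfield, w=25) cum 260
⇒ y* = 14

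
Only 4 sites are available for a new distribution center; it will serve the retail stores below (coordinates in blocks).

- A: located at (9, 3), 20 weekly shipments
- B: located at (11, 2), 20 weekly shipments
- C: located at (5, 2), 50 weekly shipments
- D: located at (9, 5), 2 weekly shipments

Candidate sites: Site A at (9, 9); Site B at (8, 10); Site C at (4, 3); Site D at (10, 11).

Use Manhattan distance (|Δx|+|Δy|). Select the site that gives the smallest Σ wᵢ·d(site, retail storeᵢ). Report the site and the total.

Site C, total 374 blocks

Total weighted distance at each candidate:
  Site A (9, 9): total = 858
  Site B (8, 10): total = 942
  Site C (4, 3): total = 374
  Site D (10, 11): total = 1094
Minimum is at Site C with total 374 blocks.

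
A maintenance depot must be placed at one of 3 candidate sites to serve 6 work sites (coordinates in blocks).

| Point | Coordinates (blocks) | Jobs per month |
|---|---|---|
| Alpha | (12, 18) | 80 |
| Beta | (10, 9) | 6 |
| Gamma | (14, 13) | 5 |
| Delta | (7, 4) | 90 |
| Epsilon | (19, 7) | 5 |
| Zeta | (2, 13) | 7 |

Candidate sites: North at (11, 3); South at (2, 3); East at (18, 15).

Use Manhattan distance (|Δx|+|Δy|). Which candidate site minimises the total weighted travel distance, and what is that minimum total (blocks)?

Total weighted distance at each candidate:
  North (11, 3): total = 2030
  South (2, 3): total = 2909
  East (18, 15): total = 2985
Minimum is at North with total 2030 blocks.

North, total 2030 blocks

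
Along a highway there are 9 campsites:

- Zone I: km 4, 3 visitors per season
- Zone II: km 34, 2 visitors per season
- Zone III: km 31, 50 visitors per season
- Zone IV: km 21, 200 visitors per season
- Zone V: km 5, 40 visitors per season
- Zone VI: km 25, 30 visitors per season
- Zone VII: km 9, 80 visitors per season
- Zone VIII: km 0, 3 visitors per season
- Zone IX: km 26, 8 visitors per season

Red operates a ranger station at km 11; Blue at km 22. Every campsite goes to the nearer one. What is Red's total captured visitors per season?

The indifferent point is the midpoint (11+22)/2 = 16.5; campsites left of it (closer to Red at 11) go to Red, those right go to Blue.
  Zone VIII at 0 (w=3) → Red
  Zone I at 4 (w=3) → Red
  Zone V at 5 (w=40) → Red
  Zone VII at 9 (w=80) → Red
  Zone IV at 21 (w=200) → Blue
  Zone VI at 25 (w=30) → Blue
  Zone IX at 26 (w=8) → Blue
  Zone III at 31 (w=50) → Blue
  Zone II at 34 (w=2) → Blue
Red captures 126; Blue captures 290.

126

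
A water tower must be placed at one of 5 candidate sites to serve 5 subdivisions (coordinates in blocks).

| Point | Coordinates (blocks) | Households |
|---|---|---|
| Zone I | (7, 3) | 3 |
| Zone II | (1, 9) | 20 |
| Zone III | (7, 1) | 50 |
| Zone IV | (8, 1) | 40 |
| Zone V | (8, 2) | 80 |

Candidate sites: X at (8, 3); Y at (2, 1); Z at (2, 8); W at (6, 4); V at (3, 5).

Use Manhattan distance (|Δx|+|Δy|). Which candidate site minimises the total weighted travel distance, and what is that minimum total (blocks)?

Total weighted distance at each candidate:
  X (8, 3): total = 573
  Y (2, 1): total = 1251
  Z (2, 8): total = 2150
  W (6, 4): total = 926
  V (3, 5): total = 1538
Minimum is at X with total 573 blocks.

X, total 573 blocks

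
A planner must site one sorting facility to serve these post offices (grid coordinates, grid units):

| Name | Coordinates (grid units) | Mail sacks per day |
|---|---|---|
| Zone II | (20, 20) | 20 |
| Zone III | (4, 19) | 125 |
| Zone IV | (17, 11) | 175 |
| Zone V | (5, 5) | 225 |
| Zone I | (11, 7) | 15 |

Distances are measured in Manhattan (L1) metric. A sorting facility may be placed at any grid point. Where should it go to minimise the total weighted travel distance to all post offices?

Manhattan distance separates: Σwᵢ(|x−xᵢ|+|y−yᵢ|) = Σwᵢ|x−xᵢ| + Σwᵢ|y−yᵢ|, so x and y are optimised independently as 1-D weighted medians.
Total weight W = 560; half = 280.
x-coordinate, sorted with cumulative weight:
  x=4 (Zone III, w=125) cum 125
  x=5 (Zone V, w=225) cum 350  ← median
  x=11 (Zone I, w=15) cum 365
  x=17 (Zone IV, w=175) cum 540
  x=20 (Zone II, w=20) cum 560
⇒ x* = 5
y-coordinate, sorted with cumulative weight:
  y=5 (Zone V, w=225) cum 225
  y=7 (Zone I, w=15) cum 240
  y=11 (Zone IV, w=175) cum 415  ← median
  y=19 (Zone III, w=125) cum 540
  y=20 (Zone II, w=20) cum 560
⇒ y* = 11

(5, 11)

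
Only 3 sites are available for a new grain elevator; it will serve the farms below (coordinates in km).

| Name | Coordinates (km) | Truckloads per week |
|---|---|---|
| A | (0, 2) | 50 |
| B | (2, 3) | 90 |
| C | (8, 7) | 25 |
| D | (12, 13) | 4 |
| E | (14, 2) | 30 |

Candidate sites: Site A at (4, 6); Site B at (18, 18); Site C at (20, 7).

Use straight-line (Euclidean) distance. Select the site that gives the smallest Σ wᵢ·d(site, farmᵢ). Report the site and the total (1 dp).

Total weighted distance at each candidate:
  Site A (4, 6): total = 1076.1
  Site B (18, 18): total = 4075.7
  Site C (20, 7): total = 3264.6
Minimum is at Site A with total 1076.1 km.

Site A, total 1076.1 km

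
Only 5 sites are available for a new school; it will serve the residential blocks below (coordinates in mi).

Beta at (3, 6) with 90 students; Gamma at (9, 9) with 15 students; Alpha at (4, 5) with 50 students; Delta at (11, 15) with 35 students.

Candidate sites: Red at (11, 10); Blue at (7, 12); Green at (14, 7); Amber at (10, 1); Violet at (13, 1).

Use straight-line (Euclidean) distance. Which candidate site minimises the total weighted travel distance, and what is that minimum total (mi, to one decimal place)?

Total weighted distance at each candidate:
  Red (11, 10): total = 1443.6
  Blue (7, 12): total = 1258.9
  Green (14, 7): total = 1883.8
  Amber (10, 1): total = 1746.9
  Violet (13, 1): total = 2127.8
Minimum is at Blue with total 1258.9 mi.

Blue, total 1258.9 mi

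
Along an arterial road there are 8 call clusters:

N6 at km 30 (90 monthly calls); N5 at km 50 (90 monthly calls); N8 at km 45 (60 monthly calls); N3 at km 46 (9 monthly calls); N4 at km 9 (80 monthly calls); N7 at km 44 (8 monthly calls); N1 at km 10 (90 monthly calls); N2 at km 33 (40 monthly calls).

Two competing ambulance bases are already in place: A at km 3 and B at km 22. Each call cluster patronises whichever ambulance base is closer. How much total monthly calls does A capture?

170

The indifferent point is the midpoint (3+22)/2 = 12.5; call clusters left of it (closer to A at 3) go to A, those right go to B.
  N4 at 9 (w=80) → A
  N1 at 10 (w=90) → A
  N6 at 30 (w=90) → B
  N2 at 33 (w=40) → B
  N7 at 44 (w=8) → B
  N8 at 45 (w=60) → B
  N3 at 46 (w=9) → B
  N5 at 50 (w=90) → B
A captures 170; B captures 297.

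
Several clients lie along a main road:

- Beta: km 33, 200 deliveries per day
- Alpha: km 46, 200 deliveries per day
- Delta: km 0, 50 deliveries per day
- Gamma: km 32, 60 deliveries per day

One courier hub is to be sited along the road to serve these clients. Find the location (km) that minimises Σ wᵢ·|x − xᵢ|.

x = 33

For a sum of weighted absolute distances on a line, the optimum is the weighted median (not the mean). Total weight W = 510; half-weight = 255.
Sort by position and accumulate weight:
  km 0 (Delta, w=50) → cum 50
  km 32 (Gamma, w=60) → cum 110
  km 33 (Beta, w=200) → cum 310  ≥ 255 → median here
  km 46 (Alpha, w=200) → cum 510
Optimal location: km 33.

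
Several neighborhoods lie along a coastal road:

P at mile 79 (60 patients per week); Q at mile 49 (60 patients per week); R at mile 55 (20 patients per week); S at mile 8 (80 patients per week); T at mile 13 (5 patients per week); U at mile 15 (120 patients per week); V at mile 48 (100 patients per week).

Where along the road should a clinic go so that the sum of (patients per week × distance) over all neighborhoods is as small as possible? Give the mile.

For a sum of weighted absolute distances on a line, the optimum is the weighted median (not the mean). Total weight W = 445; half-weight = 222.5.
Sort by position and accumulate weight:
  mile 8 (S, w=80) → cum 80
  mile 13 (T, w=5) → cum 85
  mile 15 (U, w=120) → cum 205
  mile 48 (V, w=100) → cum 305  ≥ 222.5 → median here
  mile 49 (Q, w=60) → cum 365
  mile 55 (R, w=20) → cum 385
  mile 79 (P, w=60) → cum 445
Optimal location: mile 48.

x = 48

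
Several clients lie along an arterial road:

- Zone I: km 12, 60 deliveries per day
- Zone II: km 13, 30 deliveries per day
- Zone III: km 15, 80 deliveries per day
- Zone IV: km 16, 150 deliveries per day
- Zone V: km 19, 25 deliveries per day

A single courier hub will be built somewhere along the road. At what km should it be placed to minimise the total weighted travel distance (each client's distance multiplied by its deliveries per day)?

For a sum of weighted absolute distances on a line, the optimum is the weighted median (not the mean). Total weight W = 345; half-weight = 172.5.
Sort by position and accumulate weight:
  km 12 (Zone I, w=60) → cum 60
  km 13 (Zone II, w=30) → cum 90
  km 15 (Zone III, w=80) → cum 170
  km 16 (Zone IV, w=150) → cum 320  ≥ 172.5 → median here
  km 19 (Zone V, w=25) → cum 345
Optimal location: km 16.

x = 16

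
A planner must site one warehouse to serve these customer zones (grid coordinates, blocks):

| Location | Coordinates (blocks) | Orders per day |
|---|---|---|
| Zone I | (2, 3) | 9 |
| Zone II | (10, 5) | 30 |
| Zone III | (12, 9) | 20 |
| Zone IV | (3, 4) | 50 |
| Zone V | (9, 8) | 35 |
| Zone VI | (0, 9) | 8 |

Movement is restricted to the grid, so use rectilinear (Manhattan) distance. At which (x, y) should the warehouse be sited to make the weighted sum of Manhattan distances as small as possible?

(9, 5)

Manhattan distance separates: Σwᵢ(|x−xᵢ|+|y−yᵢ|) = Σwᵢ|x−xᵢ| + Σwᵢ|y−yᵢ|, so x and y are optimised independently as 1-D weighted medians.
Total weight W = 152; half = 76.
x-coordinate, sorted with cumulative weight:
  x=0 (Zone VI, w=8) cum 8
  x=2 (Zone I, w=9) cum 17
  x=3 (Zone IV, w=50) cum 67
  x=9 (Zone V, w=35) cum 102  ← median
  x=10 (Zone II, w=30) cum 132
  x=12 (Zone III, w=20) cum 152
⇒ x* = 9
y-coordinate, sorted with cumulative weight:
  y=3 (Zone I, w=9) cum 9
  y=4 (Zone IV, w=50) cum 59
  y=5 (Zone II, w=30) cum 89  ← median
  y=8 (Zone V, w=35) cum 124
  y=9 (Zone III, w=20) cum 144
  y=9 (Zone VI, w=8) cum 152
⇒ y* = 5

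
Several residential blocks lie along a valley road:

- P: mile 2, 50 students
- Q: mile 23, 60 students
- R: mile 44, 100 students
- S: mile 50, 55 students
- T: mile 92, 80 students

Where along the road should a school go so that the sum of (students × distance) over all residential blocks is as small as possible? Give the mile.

x = 44

For a sum of weighted absolute distances on a line, the optimum is the weighted median (not the mean). Total weight W = 345; half-weight = 172.5.
Sort by position and accumulate weight:
  mile 2 (P, w=50) → cum 50
  mile 23 (Q, w=60) → cum 110
  mile 44 (R, w=100) → cum 210  ≥ 172.5 → median here
  mile 50 (S, w=55) → cum 265
  mile 92 (T, w=80) → cum 345
Optimal location: mile 44.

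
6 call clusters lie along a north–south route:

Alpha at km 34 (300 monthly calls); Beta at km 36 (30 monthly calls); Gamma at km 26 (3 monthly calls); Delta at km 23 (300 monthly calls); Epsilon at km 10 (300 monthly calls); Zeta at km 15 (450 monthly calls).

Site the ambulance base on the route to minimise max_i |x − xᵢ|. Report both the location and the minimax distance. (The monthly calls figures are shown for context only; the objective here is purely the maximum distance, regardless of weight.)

location 23, max distance 13

The 1-center on a line is the midpoint of the two extreme points: leftmost at 10, rightmost at 36.
Optimal location = (10 + 36)/2 = 23; maximum distance = (36 − 10)/2 = 13.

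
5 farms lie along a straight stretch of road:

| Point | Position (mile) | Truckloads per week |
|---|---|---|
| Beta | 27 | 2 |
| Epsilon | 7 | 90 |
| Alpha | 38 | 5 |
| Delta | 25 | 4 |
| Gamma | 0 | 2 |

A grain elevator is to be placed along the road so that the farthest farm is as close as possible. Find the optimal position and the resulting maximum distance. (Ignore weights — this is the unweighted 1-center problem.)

The 1-center on a line is the midpoint of the two extreme points: leftmost at 0, rightmost at 38.
Optimal location = (0 + 38)/2 = 19; maximum distance = (38 − 0)/2 = 19.

location 19, max distance 19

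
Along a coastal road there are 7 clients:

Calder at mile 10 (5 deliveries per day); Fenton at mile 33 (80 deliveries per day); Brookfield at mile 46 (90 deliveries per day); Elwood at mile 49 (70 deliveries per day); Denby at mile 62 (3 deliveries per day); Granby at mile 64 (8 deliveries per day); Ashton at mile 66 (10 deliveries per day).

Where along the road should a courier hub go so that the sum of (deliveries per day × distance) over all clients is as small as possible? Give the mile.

x = 46

For a sum of weighted absolute distances on a line, the optimum is the weighted median (not the mean). Total weight W = 266; half-weight = 133.
Sort by position and accumulate weight:
  mile 10 (Calder, w=5) → cum 5
  mile 33 (Fenton, w=80) → cum 85
  mile 46 (Brookfield, w=90) → cum 175  ≥ 133 → median here
  mile 49 (Elwood, w=70) → cum 245
  mile 62 (Denby, w=3) → cum 248
  mile 64 (Granby, w=8) → cum 256
  mile 66 (Ashton, w=10) → cum 266
Optimal location: mile 46.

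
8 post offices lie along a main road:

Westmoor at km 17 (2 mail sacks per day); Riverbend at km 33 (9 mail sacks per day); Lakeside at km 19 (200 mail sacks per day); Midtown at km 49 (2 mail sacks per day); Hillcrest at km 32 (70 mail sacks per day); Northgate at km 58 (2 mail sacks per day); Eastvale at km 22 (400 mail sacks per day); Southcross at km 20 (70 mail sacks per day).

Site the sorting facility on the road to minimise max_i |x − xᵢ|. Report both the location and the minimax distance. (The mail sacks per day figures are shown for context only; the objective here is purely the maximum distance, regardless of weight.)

location 37.5, max distance 20.5

The 1-center on a line is the midpoint of the two extreme points: leftmost at 17, rightmost at 58.
Optimal location = (17 + 58)/2 = 37.5; maximum distance = (58 − 17)/2 = 20.5.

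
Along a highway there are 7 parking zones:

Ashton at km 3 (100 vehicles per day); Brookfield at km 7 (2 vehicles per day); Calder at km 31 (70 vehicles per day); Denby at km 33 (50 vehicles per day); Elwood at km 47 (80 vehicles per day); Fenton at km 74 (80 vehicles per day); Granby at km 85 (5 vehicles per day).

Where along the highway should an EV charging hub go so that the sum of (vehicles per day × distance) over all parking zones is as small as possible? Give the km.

For a sum of weighted absolute distances on a line, the optimum is the weighted median (not the mean). Total weight W = 387; half-weight = 193.5.
Sort by position and accumulate weight:
  km 3 (Ashton, w=100) → cum 100
  km 7 (Brookfield, w=2) → cum 102
  km 31 (Calder, w=70) → cum 172
  km 33 (Denby, w=50) → cum 222  ≥ 193.5 → median here
  km 47 (Elwood, w=80) → cum 302
  km 74 (Fenton, w=80) → cum 382
  km 85 (Granby, w=5) → cum 387
Optimal location: km 33.

x = 33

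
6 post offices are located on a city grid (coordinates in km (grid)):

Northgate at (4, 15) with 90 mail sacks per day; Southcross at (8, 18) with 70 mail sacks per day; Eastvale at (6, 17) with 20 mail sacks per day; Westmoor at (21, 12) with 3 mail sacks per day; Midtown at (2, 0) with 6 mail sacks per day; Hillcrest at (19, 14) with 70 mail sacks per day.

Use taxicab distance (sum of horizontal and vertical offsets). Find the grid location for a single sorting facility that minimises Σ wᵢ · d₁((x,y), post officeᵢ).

Manhattan distance separates: Σwᵢ(|x−xᵢ|+|y−yᵢ|) = Σwᵢ|x−xᵢ| + Σwᵢ|y−yᵢ|, so x and y are optimised independently as 1-D weighted medians.
Total weight W = 259; half = 129.5.
x-coordinate, sorted with cumulative weight:
  x=2 (Midtown, w=6) cum 6
  x=4 (Northgate, w=90) cum 96
  x=6 (Eastvale, w=20) cum 116
  x=8 (Southcross, w=70) cum 186  ← median
  x=19 (Hillcrest, w=70) cum 256
  x=21 (Westmoor, w=3) cum 259
⇒ x* = 8
y-coordinate, sorted with cumulative weight:
  y=0 (Midtown, w=6) cum 6
  y=12 (Westmoor, w=3) cum 9
  y=14 (Hillcrest, w=70) cum 79
  y=15 (Northgate, w=90) cum 169  ← median
  y=17 (Eastvale, w=20) cum 189
  y=18 (Southcross, w=70) cum 259
⇒ y* = 15

(8, 15)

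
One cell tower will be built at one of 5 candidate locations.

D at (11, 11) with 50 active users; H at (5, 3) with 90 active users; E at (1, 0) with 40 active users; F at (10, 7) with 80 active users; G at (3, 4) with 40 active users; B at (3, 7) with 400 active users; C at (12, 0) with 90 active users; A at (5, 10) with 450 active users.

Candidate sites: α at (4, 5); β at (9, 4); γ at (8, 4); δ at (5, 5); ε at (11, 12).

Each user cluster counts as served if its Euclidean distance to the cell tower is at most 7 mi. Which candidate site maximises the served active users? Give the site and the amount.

γ, covering 1150

Coverage radius r = 7 mi; a point is covered iff (Δx)²+(Δy)² ≤ 7² = 49.
  α (4, 5): covers {H, E, F, G, B, A} → 1100
  β (9, 4): covers {H, F, G, B, C} → 700
  γ (8, 4): covers {H, F, G, B, C, A} → 1150
  δ (5, 5): covers {H, E, F, G, B, A} → 1100
  ε (11, 12): covers {D, F, A} → 580
Maximum coverage at γ: 1150 active users.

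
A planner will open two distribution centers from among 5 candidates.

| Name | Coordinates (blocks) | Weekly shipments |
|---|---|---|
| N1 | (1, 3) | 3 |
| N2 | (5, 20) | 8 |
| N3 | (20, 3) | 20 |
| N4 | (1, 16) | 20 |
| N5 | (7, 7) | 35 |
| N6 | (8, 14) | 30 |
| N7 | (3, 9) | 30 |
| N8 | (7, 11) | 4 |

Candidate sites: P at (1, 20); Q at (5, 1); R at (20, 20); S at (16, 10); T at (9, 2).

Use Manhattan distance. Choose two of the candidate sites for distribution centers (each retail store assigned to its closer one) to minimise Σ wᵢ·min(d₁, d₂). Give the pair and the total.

Evaluate every pair (each demand assigned to the nearer of the two):
  {P, T}: total = 1448
  {P, Q}: total = 1488
  {P, S}: total = 1593
  {Q, S}: total = 1750
  {Q, T}: total = 1769
  {S, T}: total = 1870
  {R, T}: total = 1896
  {Q, R}: total = 1966
  {P, R}: total = 2008
  {R, S}: total = 2066
Best pair: {P, T} with total 1448.

{P, T}, total 1448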